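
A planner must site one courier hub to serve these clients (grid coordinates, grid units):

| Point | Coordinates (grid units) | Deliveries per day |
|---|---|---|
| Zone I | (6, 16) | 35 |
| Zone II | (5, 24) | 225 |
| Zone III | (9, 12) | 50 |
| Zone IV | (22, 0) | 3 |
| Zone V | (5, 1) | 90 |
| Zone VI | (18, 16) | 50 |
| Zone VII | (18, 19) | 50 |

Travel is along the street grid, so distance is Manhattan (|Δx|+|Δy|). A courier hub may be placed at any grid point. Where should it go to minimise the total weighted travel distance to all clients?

Manhattan distance separates: Σwᵢ(|x−xᵢ|+|y−yᵢ|) = Σwᵢ|x−xᵢ| + Σwᵢ|y−yᵢ|, so x and y are optimised independently as 1-D weighted medians.
Total weight W = 503; half = 251.5.
x-coordinate, sorted with cumulative weight:
  x=5 (Zone II, w=225) cum 225
  x=5 (Zone V, w=90) cum 315  ← median
  x=6 (Zone I, w=35) cum 350
  x=9 (Zone III, w=50) cum 400
  x=18 (Zone VI, w=50) cum 450
  x=18 (Zone VII, w=50) cum 500
  x=22 (Zone IV, w=3) cum 503
⇒ x* = 5
y-coordinate, sorted with cumulative weight:
  y=0 (Zone IV, w=3) cum 3
  y=1 (Zone V, w=90) cum 93
  y=12 (Zone III, w=50) cum 143
  y=16 (Zone I, w=35) cum 178
  y=16 (Zone VI, w=50) cum 228
  y=19 (Zone VII, w=50) cum 278  ← median
  y=24 (Zone II, w=225) cum 503
⇒ y* = 19

(5, 19)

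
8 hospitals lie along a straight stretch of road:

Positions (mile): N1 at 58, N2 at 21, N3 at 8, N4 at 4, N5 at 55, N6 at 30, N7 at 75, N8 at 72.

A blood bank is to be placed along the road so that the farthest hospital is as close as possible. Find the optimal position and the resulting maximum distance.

location 39.5, max distance 35.5

The 1-center on a line is the midpoint of the two extreme points: leftmost at 4, rightmost at 75.
Optimal location = (4 + 75)/2 = 39.5; maximum distance = (75 − 4)/2 = 35.5.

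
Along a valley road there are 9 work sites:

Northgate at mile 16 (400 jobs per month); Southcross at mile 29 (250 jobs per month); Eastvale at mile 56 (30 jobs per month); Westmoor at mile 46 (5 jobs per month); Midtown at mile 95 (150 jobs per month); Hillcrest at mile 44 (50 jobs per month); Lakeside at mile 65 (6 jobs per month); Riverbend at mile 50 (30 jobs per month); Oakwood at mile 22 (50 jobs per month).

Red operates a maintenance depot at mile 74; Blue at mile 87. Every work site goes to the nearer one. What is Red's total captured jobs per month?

The indifferent point is the midpoint (74+87)/2 = 80.5; work sites left of it (closer to Red at 74) go to Red, those right go to Blue.
  Northgate at 16 (w=400) → Red
  Oakwood at 22 (w=50) → Red
  Southcross at 29 (w=250) → Red
  Hillcrest at 44 (w=50) → Red
  Westmoor at 46 (w=5) → Red
  Riverbend at 50 (w=30) → Red
  Eastvale at 56 (w=30) → Red
  Lakeside at 65 (w=6) → Red
  Midtown at 95 (w=150) → Blue
Red captures 821; Blue captures 150.

821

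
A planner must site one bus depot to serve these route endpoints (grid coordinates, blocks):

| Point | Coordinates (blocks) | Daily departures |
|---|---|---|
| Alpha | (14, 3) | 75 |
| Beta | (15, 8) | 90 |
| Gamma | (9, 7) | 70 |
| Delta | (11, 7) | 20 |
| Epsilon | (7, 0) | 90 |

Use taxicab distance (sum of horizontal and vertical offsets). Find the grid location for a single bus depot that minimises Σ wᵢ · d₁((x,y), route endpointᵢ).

Manhattan distance separates: Σwᵢ(|x−xᵢ|+|y−yᵢ|) = Σwᵢ|x−xᵢ| + Σwᵢ|y−yᵢ|, so x and y are optimised independently as 1-D weighted medians.
Total weight W = 345; half = 172.5.
x-coordinate, sorted with cumulative weight:
  x=7 (Epsilon, w=90) cum 90
  x=9 (Gamma, w=70) cum 160
  x=11 (Delta, w=20) cum 180  ← median
  x=14 (Alpha, w=75) cum 255
  x=15 (Beta, w=90) cum 345
⇒ x* = 11
y-coordinate, sorted with cumulative weight:
  y=0 (Epsilon, w=90) cum 90
  y=3 (Alpha, w=75) cum 165
  y=7 (Gamma, w=70) cum 235  ← median
  y=7 (Delta, w=20) cum 255
  y=8 (Beta, w=90) cum 345
⇒ y* = 7

(11, 7)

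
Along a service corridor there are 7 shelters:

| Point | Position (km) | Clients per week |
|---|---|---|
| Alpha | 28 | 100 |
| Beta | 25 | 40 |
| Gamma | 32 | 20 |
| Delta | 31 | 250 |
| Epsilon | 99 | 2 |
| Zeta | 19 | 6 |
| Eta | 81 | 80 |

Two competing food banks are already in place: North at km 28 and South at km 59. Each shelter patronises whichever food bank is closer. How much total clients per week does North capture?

416

The indifferent point is the midpoint (28+59)/2 = 43.5; shelters left of it (closer to North at 28) go to North, those right go to South.
  Zeta at 19 (w=6) → North
  Beta at 25 (w=40) → North
  Alpha at 28 (w=100) → North
  Delta at 31 (w=250) → North
  Gamma at 32 (w=20) → North
  Eta at 81 (w=80) → South
  Epsilon at 99 (w=2) → South
North captures 416; South captures 82.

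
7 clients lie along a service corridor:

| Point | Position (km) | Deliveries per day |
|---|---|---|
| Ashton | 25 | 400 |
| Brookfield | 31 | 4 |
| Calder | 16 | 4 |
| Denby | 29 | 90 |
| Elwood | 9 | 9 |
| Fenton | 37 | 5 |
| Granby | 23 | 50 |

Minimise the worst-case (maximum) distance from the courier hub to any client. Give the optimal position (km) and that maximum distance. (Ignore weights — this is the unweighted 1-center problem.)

location 23, max distance 14

The 1-center on a line is the midpoint of the two extreme points: leftmost at 9, rightmost at 37.
Optimal location = (9 + 37)/2 = 23; maximum distance = (37 − 9)/2 = 14.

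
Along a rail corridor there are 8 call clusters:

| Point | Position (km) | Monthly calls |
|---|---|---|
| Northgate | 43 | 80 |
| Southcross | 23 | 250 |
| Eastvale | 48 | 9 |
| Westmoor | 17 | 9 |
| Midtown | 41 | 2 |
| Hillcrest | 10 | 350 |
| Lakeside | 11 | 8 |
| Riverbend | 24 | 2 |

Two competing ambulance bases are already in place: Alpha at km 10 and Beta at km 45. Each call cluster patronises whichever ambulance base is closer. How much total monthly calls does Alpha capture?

The indifferent point is the midpoint (10+45)/2 = 27.5; call clusters left of it (closer to Alpha at 10) go to Alpha, those right go to Beta.
  Hillcrest at 10 (w=350) → Alpha
  Lakeside at 11 (w=8) → Alpha
  Westmoor at 17 (w=9) → Alpha
  Southcross at 23 (w=250) → Alpha
  Riverbend at 24 (w=2) → Alpha
  Midtown at 41 (w=2) → Beta
  Northgate at 43 (w=80) → Beta
  Eastvale at 48 (w=9) → Beta
Alpha captures 619; Beta captures 91.

619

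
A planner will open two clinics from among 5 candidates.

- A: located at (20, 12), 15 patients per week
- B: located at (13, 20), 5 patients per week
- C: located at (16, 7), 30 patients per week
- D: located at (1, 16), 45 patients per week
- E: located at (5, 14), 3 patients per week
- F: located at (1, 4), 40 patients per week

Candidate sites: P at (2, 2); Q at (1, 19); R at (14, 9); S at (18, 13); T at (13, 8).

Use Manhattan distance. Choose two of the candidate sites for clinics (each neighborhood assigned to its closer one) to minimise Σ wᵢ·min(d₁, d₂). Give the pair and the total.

{Q, R}, total 1077

Evaluate every pair (each demand assigned to the nearer of the two):
  {Q, R}: total = 1077
  {Q, S}: total = 1107
  {Q, T}: total = 1107
  {P, R}: total = 1152
  {P, S}: total = 1182
  {P, T}: total = 1182
  {P, Q}: total = 1307
  {S, T}: total = 1807
  {R, S}: total = 1887
  {R, T}: total = 1897
Best pair: {Q, R} with total 1077.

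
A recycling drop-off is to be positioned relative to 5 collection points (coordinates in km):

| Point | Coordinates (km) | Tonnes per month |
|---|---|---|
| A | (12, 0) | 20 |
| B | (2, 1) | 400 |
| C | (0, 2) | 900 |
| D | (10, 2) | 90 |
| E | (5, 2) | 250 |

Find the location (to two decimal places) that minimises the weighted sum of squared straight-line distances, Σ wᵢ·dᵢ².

The minimiser of Σwᵢ‖p−pᵢ‖² is the weighted centroid p* = (Σwᵢpᵢ)/(Σwᵢ).
Σwᵢ = 1660.
Σwᵢxᵢ = 20·12 + 400·2 + 900·0 + 90·10 + 250·5 = 3190.
Σwᵢyᵢ = 20·0 + 400·1 + 900·2 + 90·2 + 250·2 = 2880.
x* = 3190/1660 = 1.92, y* = 2880/1660 = 1.73.

(1.92, 1.73)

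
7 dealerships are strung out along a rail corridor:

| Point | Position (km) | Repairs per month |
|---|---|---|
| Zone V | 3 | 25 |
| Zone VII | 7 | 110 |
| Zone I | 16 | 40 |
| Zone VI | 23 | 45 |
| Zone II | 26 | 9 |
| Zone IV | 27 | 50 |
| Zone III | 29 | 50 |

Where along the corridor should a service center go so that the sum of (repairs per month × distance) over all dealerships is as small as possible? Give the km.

For a sum of weighted absolute distances on a line, the optimum is the weighted median (not the mean). Total weight W = 329; half-weight = 164.5.
Sort by position and accumulate weight:
  km 3 (Zone V, w=25) → cum 25
  km 7 (Zone VII, w=110) → cum 135
  km 16 (Zone I, w=40) → cum 175  ≥ 164.5 → median here
  km 23 (Zone VI, w=45) → cum 220
  km 26 (Zone II, w=9) → cum 229
  km 27 (Zone IV, w=50) → cum 279
  km 29 (Zone III, w=50) → cum 329
Optimal location: km 16.

x = 16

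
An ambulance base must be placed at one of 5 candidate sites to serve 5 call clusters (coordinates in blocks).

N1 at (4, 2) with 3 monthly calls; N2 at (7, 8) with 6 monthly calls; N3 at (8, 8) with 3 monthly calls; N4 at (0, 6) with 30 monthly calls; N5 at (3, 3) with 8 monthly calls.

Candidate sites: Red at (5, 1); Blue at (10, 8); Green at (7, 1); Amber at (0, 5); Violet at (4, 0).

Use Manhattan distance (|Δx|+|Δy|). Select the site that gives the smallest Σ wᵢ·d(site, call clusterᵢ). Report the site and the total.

Amber, total 184 blocks

Total weighted distance at each candidate:
  Red (5, 1): total = 422
  Blue (10, 8): total = 516
  Green (7, 1): total = 486
  Amber (0, 5): total = 184
  Violet (4, 0): total = 440
Minimum is at Amber with total 184 blocks.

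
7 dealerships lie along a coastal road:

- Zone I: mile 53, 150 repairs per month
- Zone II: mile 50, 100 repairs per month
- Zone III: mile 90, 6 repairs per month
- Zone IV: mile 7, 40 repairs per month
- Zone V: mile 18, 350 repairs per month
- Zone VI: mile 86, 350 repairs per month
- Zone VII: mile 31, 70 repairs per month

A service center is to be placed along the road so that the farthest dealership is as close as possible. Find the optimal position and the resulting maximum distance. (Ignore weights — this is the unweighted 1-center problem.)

location 48.5, max distance 41.5

The 1-center on a line is the midpoint of the two extreme points: leftmost at 7, rightmost at 90.
Optimal location = (7 + 90)/2 = 48.5; maximum distance = (90 − 7)/2 = 41.5.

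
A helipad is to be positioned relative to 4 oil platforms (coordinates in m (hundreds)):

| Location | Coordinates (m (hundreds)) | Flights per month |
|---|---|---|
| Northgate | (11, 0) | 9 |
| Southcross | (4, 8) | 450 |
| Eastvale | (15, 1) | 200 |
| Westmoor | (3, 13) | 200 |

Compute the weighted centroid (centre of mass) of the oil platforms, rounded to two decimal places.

The minimiser of Σwᵢ‖p−pᵢ‖² is the weighted centroid p* = (Σwᵢpᵢ)/(Σwᵢ).
Σwᵢ = 859.
Σwᵢxᵢ = 9·11 + 450·4 + 200·15 + 200·3 = 5499.
Σwᵢyᵢ = 9·0 + 450·8 + 200·1 + 200·13 = 6400.
x* = 5499/859 = 6.40, y* = 6400/859 = 7.45.

(6.40, 7.45)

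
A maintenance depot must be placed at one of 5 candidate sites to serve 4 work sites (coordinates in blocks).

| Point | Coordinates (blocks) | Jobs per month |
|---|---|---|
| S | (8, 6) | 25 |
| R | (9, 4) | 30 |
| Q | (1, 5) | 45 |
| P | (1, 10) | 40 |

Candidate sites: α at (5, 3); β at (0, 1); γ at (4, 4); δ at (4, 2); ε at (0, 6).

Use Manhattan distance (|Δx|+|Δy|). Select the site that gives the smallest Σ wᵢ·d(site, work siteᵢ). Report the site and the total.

Total weighted distance at each candidate:
  α (5, 3): total = 1010
  β (0, 1): total = 1310
  γ (4, 4): total = 840
  δ (4, 2): total = 1120
  ε (0, 6): total = 820
Minimum is at ε with total 820 blocks.

ε, total 820 blocks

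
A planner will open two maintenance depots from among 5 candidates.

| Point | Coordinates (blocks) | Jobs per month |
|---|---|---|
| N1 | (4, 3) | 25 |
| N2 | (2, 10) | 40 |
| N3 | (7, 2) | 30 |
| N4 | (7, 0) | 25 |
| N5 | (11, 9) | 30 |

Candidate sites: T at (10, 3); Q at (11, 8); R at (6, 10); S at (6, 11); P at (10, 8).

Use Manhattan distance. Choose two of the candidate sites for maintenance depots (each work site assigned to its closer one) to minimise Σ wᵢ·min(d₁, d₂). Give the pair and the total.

{T, R}, total 760

Evaluate every pair (each demand assigned to the nearer of the two):
  {T, R}: total = 760
  {T, S}: total = 830
  {T, P}: total = 880
  {T, Q}: total = 890
  {Q, R}: total = 960
  {R, P}: total = 990
  {S, P}: total = 1055
  {Q, S}: total = 1080
  {R, S}: total = 1110
  {Q, P}: total = 1250
Best pair: {T, R} with total 760.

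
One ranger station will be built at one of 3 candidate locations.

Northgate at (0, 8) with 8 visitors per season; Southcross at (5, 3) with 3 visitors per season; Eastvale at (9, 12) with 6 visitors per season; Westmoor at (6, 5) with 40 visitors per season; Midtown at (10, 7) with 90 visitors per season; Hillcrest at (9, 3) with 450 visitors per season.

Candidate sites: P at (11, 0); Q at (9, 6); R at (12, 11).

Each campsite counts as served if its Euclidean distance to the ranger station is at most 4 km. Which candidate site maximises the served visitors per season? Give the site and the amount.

Coverage radius r = 4 km; a point is covered iff (Δx)²+(Δy)² ≤ 4² = 16.
  P (11, 0): covers {Hillcrest} → 450
  Q (9, 6): covers {Westmoor, Midtown, Hillcrest} → 580
  R (12, 11): covers {Eastvale} → 6
Maximum coverage at Q: 580 visitors per season.

Q, covering 580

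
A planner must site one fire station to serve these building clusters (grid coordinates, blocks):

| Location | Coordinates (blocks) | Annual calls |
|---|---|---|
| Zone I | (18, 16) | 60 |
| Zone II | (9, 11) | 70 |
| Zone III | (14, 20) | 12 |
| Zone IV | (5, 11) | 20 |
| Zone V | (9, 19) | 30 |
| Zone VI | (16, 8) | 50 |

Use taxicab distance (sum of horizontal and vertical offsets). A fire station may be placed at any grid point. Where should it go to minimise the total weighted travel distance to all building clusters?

(14, 11)

Manhattan distance separates: Σwᵢ(|x−xᵢ|+|y−yᵢ|) = Σwᵢ|x−xᵢ| + Σwᵢ|y−yᵢ|, so x and y are optimised independently as 1-D weighted medians.
Total weight W = 242; half = 121.
x-coordinate, sorted with cumulative weight:
  x=5 (Zone IV, w=20) cum 20
  x=9 (Zone II, w=70) cum 90
  x=9 (Zone V, w=30) cum 120
  x=14 (Zone III, w=12) cum 132  ← median
  x=16 (Zone VI, w=50) cum 182
  x=18 (Zone I, w=60) cum 242
⇒ x* = 14
y-coordinate, sorted with cumulative weight:
  y=8 (Zone VI, w=50) cum 50
  y=11 (Zone II, w=70) cum 120
  y=11 (Zone IV, w=20) cum 140  ← median
  y=16 (Zone I, w=60) cum 200
  y=19 (Zone V, w=30) cum 230
  y=20 (Zone III, w=12) cum 242
⇒ y* = 11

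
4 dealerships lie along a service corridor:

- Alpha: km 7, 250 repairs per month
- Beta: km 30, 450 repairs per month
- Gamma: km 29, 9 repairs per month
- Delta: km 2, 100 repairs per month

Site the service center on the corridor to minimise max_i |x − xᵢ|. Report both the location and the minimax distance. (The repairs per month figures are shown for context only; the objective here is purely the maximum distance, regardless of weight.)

The 1-center on a line is the midpoint of the two extreme points: leftmost at 2, rightmost at 30.
Optimal location = (2 + 30)/2 = 16; maximum distance = (30 − 2)/2 = 14.

location 16, max distance 14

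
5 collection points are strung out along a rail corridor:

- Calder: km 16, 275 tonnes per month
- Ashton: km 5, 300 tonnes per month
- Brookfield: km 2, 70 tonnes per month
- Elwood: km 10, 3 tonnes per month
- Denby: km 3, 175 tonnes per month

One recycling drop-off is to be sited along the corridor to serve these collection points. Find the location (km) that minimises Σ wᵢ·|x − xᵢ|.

x = 5

For a sum of weighted absolute distances on a line, the optimum is the weighted median (not the mean). Total weight W = 823; half-weight = 411.5.
Sort by position and accumulate weight:
  km 2 (Brookfield, w=70) → cum 70
  km 3 (Denby, w=175) → cum 245
  km 5 (Ashton, w=300) → cum 545  ≥ 411.5 → median here
  km 10 (Elwood, w=3) → cum 548
  km 16 (Calder, w=275) → cum 823
Optimal location: km 5.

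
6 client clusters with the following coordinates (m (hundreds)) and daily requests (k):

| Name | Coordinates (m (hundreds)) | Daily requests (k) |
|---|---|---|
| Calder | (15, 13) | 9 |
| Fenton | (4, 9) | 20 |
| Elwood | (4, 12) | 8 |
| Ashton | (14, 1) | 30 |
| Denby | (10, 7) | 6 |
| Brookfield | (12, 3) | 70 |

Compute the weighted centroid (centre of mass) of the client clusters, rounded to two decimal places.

(10.96, 4.72)

The minimiser of Σwᵢ‖p−pᵢ‖² is the weighted centroid p* = (Σwᵢpᵢ)/(Σwᵢ).
Σwᵢ = 143.
Σwᵢxᵢ = 9·15 + 20·4 + 8·4 + 30·14 + 6·10 + 70·12 = 1567.
Σwᵢyᵢ = 9·13 + 20·9 + 8·12 + 30·1 + 6·7 + 70·3 = 675.
x* = 1567/143 = 10.96, y* = 675/143 = 4.72.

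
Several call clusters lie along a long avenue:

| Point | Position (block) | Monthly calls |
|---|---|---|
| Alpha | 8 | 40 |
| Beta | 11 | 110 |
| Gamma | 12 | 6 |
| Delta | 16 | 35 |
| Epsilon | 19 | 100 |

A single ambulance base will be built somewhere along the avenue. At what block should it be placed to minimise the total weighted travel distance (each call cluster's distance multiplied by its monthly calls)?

x = 11

For a sum of weighted absolute distances on a line, the optimum is the weighted median (not the mean). Total weight W = 291; half-weight = 145.5.
Sort by position and accumulate weight:
  block 8 (Alpha, w=40) → cum 40
  block 11 (Beta, w=110) → cum 150  ≥ 145.5 → median here
  block 12 (Gamma, w=6) → cum 156
  block 16 (Delta, w=35) → cum 191
  block 19 (Epsilon, w=100) → cum 291
Optimal location: block 11.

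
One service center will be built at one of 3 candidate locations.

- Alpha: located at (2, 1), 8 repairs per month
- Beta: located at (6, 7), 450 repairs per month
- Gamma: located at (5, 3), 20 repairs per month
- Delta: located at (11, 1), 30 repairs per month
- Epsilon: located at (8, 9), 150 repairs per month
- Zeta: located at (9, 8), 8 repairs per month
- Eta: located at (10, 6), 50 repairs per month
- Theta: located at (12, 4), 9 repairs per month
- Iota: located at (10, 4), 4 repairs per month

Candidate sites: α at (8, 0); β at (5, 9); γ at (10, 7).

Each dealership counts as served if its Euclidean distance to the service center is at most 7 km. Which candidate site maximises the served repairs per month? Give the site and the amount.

γ, covering 721

Coverage radius r = 7 km; a point is covered iff (Δx)²+(Δy)² ≤ 7² = 49.
  α (8, 0): covers {Alpha, Gamma, Delta, Eta, Theta, Iota} → 121
  β (5, 9): covers {Beta, Gamma, Epsilon, Zeta, Eta} → 678
  γ (10, 7): covers {Beta, Gamma, Delta, Epsilon, Zeta, Eta, Theta, Iota} → 721
Maximum coverage at γ: 721 repairs per month.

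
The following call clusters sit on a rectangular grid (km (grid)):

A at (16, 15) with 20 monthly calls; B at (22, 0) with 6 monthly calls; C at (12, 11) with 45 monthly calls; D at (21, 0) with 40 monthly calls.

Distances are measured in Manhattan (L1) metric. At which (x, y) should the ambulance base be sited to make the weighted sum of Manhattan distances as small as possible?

Manhattan distance separates: Σwᵢ(|x−xᵢ|+|y−yᵢ|) = Σwᵢ|x−xᵢ| + Σwᵢ|y−yᵢ|, so x and y are optimised independently as 1-D weighted medians.
Total weight W = 111; half = 55.5.
x-coordinate, sorted with cumulative weight:
  x=12 (C, w=45) cum 45
  x=16 (A, w=20) cum 65  ← median
  x=21 (D, w=40) cum 105
  x=22 (B, w=6) cum 111
⇒ x* = 16
y-coordinate, sorted with cumulative weight:
  y=0 (B, w=6) cum 6
  y=0 (D, w=40) cum 46
  y=11 (C, w=45) cum 91  ← median
  y=15 (A, w=20) cum 111
⇒ y* = 11

(16, 11)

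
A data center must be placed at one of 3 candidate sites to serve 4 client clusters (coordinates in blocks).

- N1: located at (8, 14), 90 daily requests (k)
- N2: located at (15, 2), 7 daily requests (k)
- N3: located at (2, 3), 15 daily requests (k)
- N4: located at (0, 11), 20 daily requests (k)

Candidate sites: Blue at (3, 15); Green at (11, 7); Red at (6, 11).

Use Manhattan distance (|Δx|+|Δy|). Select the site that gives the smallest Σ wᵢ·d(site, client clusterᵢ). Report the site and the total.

Red, total 876 blocks

Total weighted distance at each candidate:
  Blue (3, 15): total = 1050
  Green (11, 7): total = 1458
  Red (6, 11): total = 876
Minimum is at Red with total 876 blocks.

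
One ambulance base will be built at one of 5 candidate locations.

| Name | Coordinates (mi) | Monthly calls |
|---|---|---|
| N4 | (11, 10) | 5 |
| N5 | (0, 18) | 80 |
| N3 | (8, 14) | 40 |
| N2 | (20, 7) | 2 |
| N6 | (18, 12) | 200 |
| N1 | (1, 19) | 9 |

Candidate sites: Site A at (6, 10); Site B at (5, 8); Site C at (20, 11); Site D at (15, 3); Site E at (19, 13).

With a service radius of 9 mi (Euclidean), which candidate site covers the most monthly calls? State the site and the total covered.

Coverage radius r = 9 mi; a point is covered iff (Δx)²+(Δy)² ≤ 9² = 81.
  Site A (6, 10): covers {N4, N3} → 45
  Site B (5, 8): covers {N4, N3} → 45
  Site C (20, 11): covers {N2, N6} → 202
  Site D (15, 3): covers {N4, N2} → 7
  Site E (19, 13): covers {N4, N2, N6} → 207
Maximum coverage at Site E: 207 monthly calls.

Site E, covering 207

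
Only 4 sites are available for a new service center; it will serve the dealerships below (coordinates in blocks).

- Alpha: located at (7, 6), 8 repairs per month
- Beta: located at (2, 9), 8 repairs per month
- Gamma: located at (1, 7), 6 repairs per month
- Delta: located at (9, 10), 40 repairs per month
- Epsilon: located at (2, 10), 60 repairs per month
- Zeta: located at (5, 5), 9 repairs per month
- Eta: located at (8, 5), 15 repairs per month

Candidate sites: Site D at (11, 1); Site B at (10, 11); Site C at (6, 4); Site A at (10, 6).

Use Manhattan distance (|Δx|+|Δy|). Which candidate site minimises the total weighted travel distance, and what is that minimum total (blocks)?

Site B, total 1061 blocks

Total weighted distance at each candidate:
  Site D (11, 1): total = 2019
  Site B (10, 11): total = 1061
  Site C (6, 4): total = 1167
  Site A (10, 6): total = 1191
Minimum is at Site B with total 1061 blocks.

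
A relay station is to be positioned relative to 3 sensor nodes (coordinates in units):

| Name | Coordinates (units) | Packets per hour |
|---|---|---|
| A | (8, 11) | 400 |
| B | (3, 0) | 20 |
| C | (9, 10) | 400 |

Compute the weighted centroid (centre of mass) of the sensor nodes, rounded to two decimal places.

(8.37, 10.24)

The minimiser of Σwᵢ‖p−pᵢ‖² is the weighted centroid p* = (Σwᵢpᵢ)/(Σwᵢ).
Σwᵢ = 820.
Σwᵢxᵢ = 400·8 + 20·3 + 400·9 = 6860.
Σwᵢyᵢ = 400·11 + 20·0 + 400·10 = 8400.
x* = 6860/820 = 8.37, y* = 8400/820 = 10.24.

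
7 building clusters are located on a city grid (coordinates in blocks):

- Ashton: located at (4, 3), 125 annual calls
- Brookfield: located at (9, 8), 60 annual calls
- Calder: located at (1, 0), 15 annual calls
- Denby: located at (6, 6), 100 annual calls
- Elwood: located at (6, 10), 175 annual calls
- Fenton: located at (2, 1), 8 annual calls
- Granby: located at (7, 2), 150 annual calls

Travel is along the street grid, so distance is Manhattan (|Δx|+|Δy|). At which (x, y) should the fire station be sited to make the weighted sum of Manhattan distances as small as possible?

Manhattan distance separates: Σwᵢ(|x−xᵢ|+|y−yᵢ|) = Σwᵢ|x−xᵢ| + Σwᵢ|y−yᵢ|, so x and y are optimised independently as 1-D weighted medians.
Total weight W = 633; half = 316.5.
x-coordinate, sorted with cumulative weight:
  x=1 (Calder, w=15) cum 15
  x=2 (Fenton, w=8) cum 23
  x=4 (Ashton, w=125) cum 148
  x=6 (Denby, w=100) cum 248
  x=6 (Elwood, w=175) cum 423  ← median
  x=7 (Granby, w=150) cum 573
  x=9 (Brookfield, w=60) cum 633
⇒ x* = 6
y-coordinate, sorted with cumulative weight:
  y=0 (Calder, w=15) cum 15
  y=1 (Fenton, w=8) cum 23
  y=2 (Granby, w=150) cum 173
  y=3 (Ashton, w=125) cum 298
  y=6 (Denby, w=100) cum 398  ← median
  y=8 (Brookfield, w=60) cum 458
  y=10 (Elwood, w=175) cum 633
⇒ y* = 6

(6, 6)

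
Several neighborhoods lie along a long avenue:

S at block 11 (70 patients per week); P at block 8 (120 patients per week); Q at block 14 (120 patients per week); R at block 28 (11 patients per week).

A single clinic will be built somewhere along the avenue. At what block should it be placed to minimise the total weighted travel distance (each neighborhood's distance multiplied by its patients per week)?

For a sum of weighted absolute distances on a line, the optimum is the weighted median (not the mean). Total weight W = 321; half-weight = 160.5.
Sort by position and accumulate weight:
  block 8 (P, w=120) → cum 120
  block 11 (S, w=70) → cum 190  ≥ 160.5 → median here
  block 14 (Q, w=120) → cum 310
  block 28 (R, w=11) → cum 321
Optimal location: block 11.

x = 11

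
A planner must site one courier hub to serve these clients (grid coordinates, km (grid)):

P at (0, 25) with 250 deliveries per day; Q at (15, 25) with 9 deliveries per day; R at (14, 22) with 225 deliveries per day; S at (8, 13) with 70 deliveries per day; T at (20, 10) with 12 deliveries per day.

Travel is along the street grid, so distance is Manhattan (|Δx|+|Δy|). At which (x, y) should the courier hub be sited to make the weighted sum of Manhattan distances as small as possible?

(8, 22)

Manhattan distance separates: Σwᵢ(|x−xᵢ|+|y−yᵢ|) = Σwᵢ|x−xᵢ| + Σwᵢ|y−yᵢ|, so x and y are optimised independently as 1-D weighted medians.
Total weight W = 566; half = 283.
x-coordinate, sorted with cumulative weight:
  x=0 (P, w=250) cum 250
  x=8 (S, w=70) cum 320  ← median
  x=14 (R, w=225) cum 545
  x=15 (Q, w=9) cum 554
  x=20 (T, w=12) cum 566
⇒ x* = 8
y-coordinate, sorted with cumulative weight:
  y=10 (T, w=12) cum 12
  y=13 (S, w=70) cum 82
  y=22 (R, w=225) cum 307  ← median
  y=25 (P, w=250) cum 557
  y=25 (Q, w=9) cum 566
⇒ y* = 22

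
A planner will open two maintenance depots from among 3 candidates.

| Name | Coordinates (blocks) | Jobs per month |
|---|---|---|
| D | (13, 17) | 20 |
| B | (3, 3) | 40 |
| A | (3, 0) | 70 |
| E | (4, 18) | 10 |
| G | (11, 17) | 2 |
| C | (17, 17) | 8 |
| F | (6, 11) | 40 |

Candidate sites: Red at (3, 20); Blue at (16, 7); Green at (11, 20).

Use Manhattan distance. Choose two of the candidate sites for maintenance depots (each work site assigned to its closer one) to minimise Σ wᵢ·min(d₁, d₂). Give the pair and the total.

{Red, Green}, total 2768

Evaluate every pair (each demand assigned to the nearer of the two):
  {Red, Green}: total = 2768
  {Blue, Green}: total = 2908
  {Red, Blue}: total = 2960
Best pair: {Red, Green} with total 2768.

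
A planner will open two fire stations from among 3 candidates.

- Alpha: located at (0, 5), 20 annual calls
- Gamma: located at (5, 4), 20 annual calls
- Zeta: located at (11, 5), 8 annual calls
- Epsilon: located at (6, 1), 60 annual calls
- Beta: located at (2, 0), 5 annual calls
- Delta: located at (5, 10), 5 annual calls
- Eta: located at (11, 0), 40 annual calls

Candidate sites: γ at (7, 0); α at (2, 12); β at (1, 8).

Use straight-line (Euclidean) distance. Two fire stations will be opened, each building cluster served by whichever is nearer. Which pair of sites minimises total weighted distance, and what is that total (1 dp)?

{γ, β}, total 496.1

Evaluate every pair (each demand assigned to the nearer of the two):
  {γ, β}: total = 496.1
  {γ, α}: total = 574.2
  {α, β}: total = 1346.6
Best pair: {γ, β} with total 496.1.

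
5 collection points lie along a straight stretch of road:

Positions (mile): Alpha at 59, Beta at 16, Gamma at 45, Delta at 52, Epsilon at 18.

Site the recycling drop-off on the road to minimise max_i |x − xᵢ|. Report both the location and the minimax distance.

location 37.5, max distance 21.5

The 1-center on a line is the midpoint of the two extreme points: leftmost at 16, rightmost at 59.
Optimal location = (16 + 59)/2 = 37.5; maximum distance = (59 − 16)/2 = 21.5.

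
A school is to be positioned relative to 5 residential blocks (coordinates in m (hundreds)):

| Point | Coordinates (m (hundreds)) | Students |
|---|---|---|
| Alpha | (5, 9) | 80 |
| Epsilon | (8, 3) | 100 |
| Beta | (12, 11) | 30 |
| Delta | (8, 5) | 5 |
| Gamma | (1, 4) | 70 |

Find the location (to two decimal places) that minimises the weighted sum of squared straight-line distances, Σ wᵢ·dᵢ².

The minimiser of Σwᵢ‖p−pᵢ‖² is the weighted centroid p* = (Σwᵢpᵢ)/(Σwᵢ).
Σwᵢ = 285.
Σwᵢxᵢ = 80·5 + 100·8 + 30·12 + 5·8 + 70·1 = 1670.
Σwᵢyᵢ = 80·9 + 100·3 + 30·11 + 5·5 + 70·4 = 1655.
x* = 1670/285 = 5.86, y* = 1655/285 = 5.81.

(5.86, 5.81)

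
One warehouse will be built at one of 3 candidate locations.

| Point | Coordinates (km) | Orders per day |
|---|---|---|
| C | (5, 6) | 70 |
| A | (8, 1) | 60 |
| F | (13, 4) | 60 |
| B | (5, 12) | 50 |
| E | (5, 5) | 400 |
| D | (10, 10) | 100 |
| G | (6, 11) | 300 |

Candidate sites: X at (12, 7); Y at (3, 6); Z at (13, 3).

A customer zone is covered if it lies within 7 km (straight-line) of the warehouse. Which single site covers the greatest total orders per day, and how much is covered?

Coverage radius r = 7 km; a point is covered iff (Δx)²+(Δy)² ≤ 7² = 49.
  X (12, 7): covers {F, D} → 160
  Y (3, 6): covers {C, B, E, G} → 820
  Z (13, 3): covers {A, F} → 120
Maximum coverage at Y: 820 orders per day.

Y, covering 820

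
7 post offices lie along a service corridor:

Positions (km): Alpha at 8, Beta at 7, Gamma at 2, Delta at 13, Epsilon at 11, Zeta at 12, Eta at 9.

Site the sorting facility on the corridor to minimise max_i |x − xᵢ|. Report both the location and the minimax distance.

location 7.5, max distance 5.5

The 1-center on a line is the midpoint of the two extreme points: leftmost at 2, rightmost at 13.
Optimal location = (2 + 13)/2 = 7.5; maximum distance = (13 − 2)/2 = 5.5.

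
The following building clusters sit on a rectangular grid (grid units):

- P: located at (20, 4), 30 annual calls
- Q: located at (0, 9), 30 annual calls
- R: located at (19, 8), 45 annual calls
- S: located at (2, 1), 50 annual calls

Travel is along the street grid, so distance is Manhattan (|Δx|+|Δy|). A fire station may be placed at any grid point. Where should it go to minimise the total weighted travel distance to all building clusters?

(2, 4)

Manhattan distance separates: Σwᵢ(|x−xᵢ|+|y−yᵢ|) = Σwᵢ|x−xᵢ| + Σwᵢ|y−yᵢ|, so x and y are optimised independently as 1-D weighted medians.
Total weight W = 155; half = 77.5.
x-coordinate, sorted with cumulative weight:
  x=0 (Q, w=30) cum 30
  x=2 (S, w=50) cum 80  ← median
  x=19 (R, w=45) cum 125
  x=20 (P, w=30) cum 155
⇒ x* = 2
y-coordinate, sorted with cumulative weight:
  y=1 (S, w=50) cum 50
  y=4 (P, w=30) cum 80  ← median
  y=8 (R, w=45) cum 125
  y=9 (Q, w=30) cum 155
⇒ y* = 4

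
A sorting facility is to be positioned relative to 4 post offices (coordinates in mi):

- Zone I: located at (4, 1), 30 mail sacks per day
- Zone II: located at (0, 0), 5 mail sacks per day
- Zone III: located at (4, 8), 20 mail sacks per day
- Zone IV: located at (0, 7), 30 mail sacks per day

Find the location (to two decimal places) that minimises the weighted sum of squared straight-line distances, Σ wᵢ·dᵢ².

The minimiser of Σwᵢ‖p−pᵢ‖² is the weighted centroid p* = (Σwᵢpᵢ)/(Σwᵢ).
Σwᵢ = 85.
Σwᵢxᵢ = 30·4 + 5·0 + 20·4 + 30·0 = 200.
Σwᵢyᵢ = 30·1 + 5·0 + 20·8 + 30·7 = 400.
x* = 200/85 = 2.35, y* = 400/85 = 4.71.

(2.35, 4.71)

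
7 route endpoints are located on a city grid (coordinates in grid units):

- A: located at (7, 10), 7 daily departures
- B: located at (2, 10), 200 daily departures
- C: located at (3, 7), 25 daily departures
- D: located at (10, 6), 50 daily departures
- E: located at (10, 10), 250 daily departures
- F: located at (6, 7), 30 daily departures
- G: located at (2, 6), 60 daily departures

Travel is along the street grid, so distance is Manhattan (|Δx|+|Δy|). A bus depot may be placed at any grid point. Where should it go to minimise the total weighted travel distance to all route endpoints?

Manhattan distance separates: Σwᵢ(|x−xᵢ|+|y−yᵢ|) = Σwᵢ|x−xᵢ| + Σwᵢ|y−yᵢ|, so x and y are optimised independently as 1-D weighted medians.
Total weight W = 622; half = 311.
x-coordinate, sorted with cumulative weight:
  x=2 (B, w=200) cum 200
  x=2 (G, w=60) cum 260
  x=3 (C, w=25) cum 285
  x=6 (F, w=30) cum 315  ← median
  x=7 (A, w=7) cum 322
  x=10 (D, w=50) cum 372
  x=10 (E, w=250) cum 622
⇒ x* = 6
y-coordinate, sorted with cumulative weight:
  y=6 (D, w=50) cum 50
  y=6 (G, w=60) cum 110
  y=7 (C, w=25) cum 135
  y=7 (F, w=30) cum 165
  y=10 (A, w=7) cum 172
  y=10 (B, w=200) cum 372  ← median
  y=10 (E, w=250) cum 622
⇒ y* = 10

(6, 10)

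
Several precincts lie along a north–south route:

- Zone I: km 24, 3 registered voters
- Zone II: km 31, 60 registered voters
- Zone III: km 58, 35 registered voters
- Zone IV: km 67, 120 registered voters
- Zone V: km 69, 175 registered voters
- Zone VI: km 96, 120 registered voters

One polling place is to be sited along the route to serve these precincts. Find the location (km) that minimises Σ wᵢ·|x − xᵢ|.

For a sum of weighted absolute distances on a line, the optimum is the weighted median (not the mean). Total weight W = 513; half-weight = 256.5.
Sort by position and accumulate weight:
  km 24 (Zone I, w=3) → cum 3
  km 31 (Zone II, w=60) → cum 63
  km 58 (Zone III, w=35) → cum 98
  km 67 (Zone IV, w=120) → cum 218
  km 69 (Zone V, w=175) → cum 393  ≥ 256.5 → median here
  km 96 (Zone VI, w=120) → cum 513
Optimal location: km 69.

x = 69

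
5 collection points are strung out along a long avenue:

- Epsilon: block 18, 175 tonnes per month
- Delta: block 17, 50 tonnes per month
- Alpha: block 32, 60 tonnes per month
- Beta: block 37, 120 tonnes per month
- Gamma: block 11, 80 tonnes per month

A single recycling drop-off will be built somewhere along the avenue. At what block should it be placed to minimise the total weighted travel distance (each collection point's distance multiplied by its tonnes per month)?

For a sum of weighted absolute distances on a line, the optimum is the weighted median (not the mean). Total weight W = 485; half-weight = 242.5.
Sort by position and accumulate weight:
  block 11 (Gamma, w=80) → cum 80
  block 17 (Delta, w=50) → cum 130
  block 18 (Epsilon, w=175) → cum 305  ≥ 242.5 → median here
  block 32 (Alpha, w=60) → cum 365
  block 37 (Beta, w=120) → cum 485
Optimal location: block 18.

x = 18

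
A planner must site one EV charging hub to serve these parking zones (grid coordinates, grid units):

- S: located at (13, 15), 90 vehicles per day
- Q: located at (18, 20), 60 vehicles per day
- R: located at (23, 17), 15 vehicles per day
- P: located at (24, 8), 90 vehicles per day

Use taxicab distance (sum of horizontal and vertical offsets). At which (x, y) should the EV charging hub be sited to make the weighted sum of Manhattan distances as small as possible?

(18, 15)

Manhattan distance separates: Σwᵢ(|x−xᵢ|+|y−yᵢ|) = Σwᵢ|x−xᵢ| + Σwᵢ|y−yᵢ|, so x and y are optimised independently as 1-D weighted medians.
Total weight W = 255; half = 127.5.
x-coordinate, sorted with cumulative weight:
  x=13 (S, w=90) cum 90
  x=18 (Q, w=60) cum 150  ← median
  x=23 (R, w=15) cum 165
  x=24 (P, w=90) cum 255
⇒ x* = 18
y-coordinate, sorted with cumulative weight:
  y=8 (P, w=90) cum 90
  y=15 (S, w=90) cum 180  ← median
  y=17 (R, w=15) cum 195
  y=20 (Q, w=60) cum 255
⇒ y* = 15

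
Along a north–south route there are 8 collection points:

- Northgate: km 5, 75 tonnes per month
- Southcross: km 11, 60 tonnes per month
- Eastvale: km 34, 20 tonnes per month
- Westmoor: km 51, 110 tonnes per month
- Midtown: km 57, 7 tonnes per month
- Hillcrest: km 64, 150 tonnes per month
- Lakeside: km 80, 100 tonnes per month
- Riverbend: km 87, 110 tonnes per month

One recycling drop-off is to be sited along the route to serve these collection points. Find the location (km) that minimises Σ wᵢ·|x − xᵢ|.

x = 64

For a sum of weighted absolute distances on a line, the optimum is the weighted median (not the mean). Total weight W = 632; half-weight = 316.
Sort by position and accumulate weight:
  km 5 (Northgate, w=75) → cum 75
  km 11 (Southcross, w=60) → cum 135
  km 34 (Eastvale, w=20) → cum 155
  km 51 (Westmoor, w=110) → cum 265
  km 57 (Midtown, w=7) → cum 272
  km 64 (Hillcrest, w=150) → cum 422  ≥ 316 → median here
  km 80 (Lakeside, w=100) → cum 522
  km 87 (Riverbend, w=110) → cum 632
Optimal location: km 64.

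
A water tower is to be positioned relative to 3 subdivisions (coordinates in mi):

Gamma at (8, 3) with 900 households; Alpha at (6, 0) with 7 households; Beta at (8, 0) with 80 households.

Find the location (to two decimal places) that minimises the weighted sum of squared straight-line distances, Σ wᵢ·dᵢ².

(7.99, 2.74)

The minimiser of Σwᵢ‖p−pᵢ‖² is the weighted centroid p* = (Σwᵢpᵢ)/(Σwᵢ).
Σwᵢ = 987.
Σwᵢxᵢ = 900·8 + 7·6 + 80·8 = 7882.
Σwᵢyᵢ = 900·3 + 7·0 + 80·0 = 2700.
x* = 7882/987 = 7.99, y* = 2700/987 = 2.74.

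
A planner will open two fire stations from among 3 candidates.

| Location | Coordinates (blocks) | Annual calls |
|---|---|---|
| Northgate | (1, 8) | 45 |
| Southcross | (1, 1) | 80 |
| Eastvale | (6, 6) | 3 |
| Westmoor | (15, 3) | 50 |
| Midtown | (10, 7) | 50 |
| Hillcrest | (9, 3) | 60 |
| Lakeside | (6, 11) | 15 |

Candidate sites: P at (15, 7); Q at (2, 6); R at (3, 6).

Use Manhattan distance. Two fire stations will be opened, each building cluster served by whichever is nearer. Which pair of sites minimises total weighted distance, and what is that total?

{P, Q}, total 1812

Evaluate every pair (each demand assigned to the nearer of the two):
  {P, Q}: total = 1812
  {P, R}: total = 1859
  {Q, R}: total = 2434
Best pair: {P, Q} with total 1812.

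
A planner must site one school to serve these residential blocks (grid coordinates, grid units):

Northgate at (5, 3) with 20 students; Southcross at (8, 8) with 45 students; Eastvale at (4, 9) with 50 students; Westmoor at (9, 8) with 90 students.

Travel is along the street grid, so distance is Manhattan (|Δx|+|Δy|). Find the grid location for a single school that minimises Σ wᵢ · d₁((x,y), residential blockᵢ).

(8, 8)

Manhattan distance separates: Σwᵢ(|x−xᵢ|+|y−yᵢ|) = Σwᵢ|x−xᵢ| + Σwᵢ|y−yᵢ|, so x and y are optimised independently as 1-D weighted medians.
Total weight W = 205; half = 102.5.
x-coordinate, sorted with cumulative weight:
  x=4 (Eastvale, w=50) cum 50
  x=5 (Northgate, w=20) cum 70
  x=8 (Southcross, w=45) cum 115  ← median
  x=9 (Westmoor, w=90) cum 205
⇒ x* = 8
y-coordinate, sorted with cumulative weight:
  y=3 (Northgate, w=20) cum 20
  y=8 (Southcross, w=45) cum 65
  y=8 (Westmoor, w=90) cum 155  ← median
  y=9 (Eastvale, w=50) cum 205
⇒ y* = 8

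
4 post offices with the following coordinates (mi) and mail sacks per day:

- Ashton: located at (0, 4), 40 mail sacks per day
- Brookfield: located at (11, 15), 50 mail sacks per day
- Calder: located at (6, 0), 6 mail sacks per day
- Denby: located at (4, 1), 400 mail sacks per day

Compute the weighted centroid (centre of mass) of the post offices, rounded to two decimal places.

(4.41, 2.64)

The minimiser of Σwᵢ‖p−pᵢ‖² is the weighted centroid p* = (Σwᵢpᵢ)/(Σwᵢ).
Σwᵢ = 496.
Σwᵢxᵢ = 40·0 + 50·11 + 6·6 + 400·4 = 2186.
Σwᵢyᵢ = 40·4 + 50·15 + 6·0 + 400·1 = 1310.
x* = 2186/496 = 4.41, y* = 1310/496 = 2.64.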